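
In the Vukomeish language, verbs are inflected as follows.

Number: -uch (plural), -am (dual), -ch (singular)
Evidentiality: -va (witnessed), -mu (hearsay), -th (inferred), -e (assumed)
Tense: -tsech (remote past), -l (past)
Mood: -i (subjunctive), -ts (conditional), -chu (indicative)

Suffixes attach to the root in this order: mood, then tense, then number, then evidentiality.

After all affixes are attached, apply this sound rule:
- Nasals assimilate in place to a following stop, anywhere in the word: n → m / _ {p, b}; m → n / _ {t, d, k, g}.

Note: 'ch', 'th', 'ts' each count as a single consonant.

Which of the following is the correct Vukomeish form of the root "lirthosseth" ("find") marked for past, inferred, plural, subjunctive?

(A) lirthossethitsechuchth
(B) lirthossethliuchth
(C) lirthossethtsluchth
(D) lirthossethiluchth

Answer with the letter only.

Attach mood subjunctive -i → lirthossethi.
Attach tense past -l → lirthossethil.
Attach number plural -uch → lirthossethiluch.
Attach evidentiality inferred -th → lirthossethiluchth.
Nasal assimilation: no change.
So the correct form is lirthossethiluchth, option (D).
(C) lirthossethtsluchth is wrong: it uses conditional instead of subjunctive for mood.
(A) lirthossethitsechuchth is wrong: it uses remote past instead of past for tense.
(B) lirthossethliuchth is wrong: it has the affixes in the wrong order.

D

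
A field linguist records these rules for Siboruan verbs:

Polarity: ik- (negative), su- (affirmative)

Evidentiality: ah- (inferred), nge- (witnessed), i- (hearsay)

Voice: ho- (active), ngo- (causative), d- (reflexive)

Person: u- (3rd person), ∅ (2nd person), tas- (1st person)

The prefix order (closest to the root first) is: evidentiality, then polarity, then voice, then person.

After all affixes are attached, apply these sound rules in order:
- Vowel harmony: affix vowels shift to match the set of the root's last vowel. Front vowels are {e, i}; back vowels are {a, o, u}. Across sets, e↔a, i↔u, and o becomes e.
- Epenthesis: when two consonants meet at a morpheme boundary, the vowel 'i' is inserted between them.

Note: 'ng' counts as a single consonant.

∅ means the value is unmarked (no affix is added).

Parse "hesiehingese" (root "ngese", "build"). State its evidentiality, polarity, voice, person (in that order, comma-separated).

inferred, affirmative, active, 2nd person

Segment: ho-su-ah-ngese.
evidentiality: ah- → inferred.
polarity: su- → affirmative.
voice: ho- → active.
person: ∅ → 2nd person.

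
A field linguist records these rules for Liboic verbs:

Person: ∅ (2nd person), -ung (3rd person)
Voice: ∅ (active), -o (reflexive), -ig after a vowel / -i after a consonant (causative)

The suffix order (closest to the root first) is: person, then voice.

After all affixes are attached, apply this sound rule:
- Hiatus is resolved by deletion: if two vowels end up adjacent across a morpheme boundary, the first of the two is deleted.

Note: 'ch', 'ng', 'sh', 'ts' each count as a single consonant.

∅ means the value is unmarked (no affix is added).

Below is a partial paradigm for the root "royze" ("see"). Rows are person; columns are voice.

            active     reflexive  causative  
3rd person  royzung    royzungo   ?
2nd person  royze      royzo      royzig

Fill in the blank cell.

royzungi

Attach person 3rd person -ung → royzeung.
Attach voice causative -i (after consonant 'ng') → royzeungi.
Apply vowel deletion: royzeungi → royzungi.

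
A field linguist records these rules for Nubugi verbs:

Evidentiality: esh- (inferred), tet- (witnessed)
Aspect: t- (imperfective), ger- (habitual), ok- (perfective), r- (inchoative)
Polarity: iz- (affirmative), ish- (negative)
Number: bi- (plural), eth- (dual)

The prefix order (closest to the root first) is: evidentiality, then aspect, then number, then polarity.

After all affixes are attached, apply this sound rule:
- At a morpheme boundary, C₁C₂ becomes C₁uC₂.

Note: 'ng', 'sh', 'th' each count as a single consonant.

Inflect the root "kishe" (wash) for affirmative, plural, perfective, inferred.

izubiokeshukishe

Attach evidentiality inferred esh- → eshkishe.
Attach aspect perfective ok- → okeshkishe.
Attach number plural bi- → biokeshkishe.
Attach polarity affirmative iz- → izbiokeshkishe.
Apply epenthesis: izbiokeshkishe → izubiokeshukishe.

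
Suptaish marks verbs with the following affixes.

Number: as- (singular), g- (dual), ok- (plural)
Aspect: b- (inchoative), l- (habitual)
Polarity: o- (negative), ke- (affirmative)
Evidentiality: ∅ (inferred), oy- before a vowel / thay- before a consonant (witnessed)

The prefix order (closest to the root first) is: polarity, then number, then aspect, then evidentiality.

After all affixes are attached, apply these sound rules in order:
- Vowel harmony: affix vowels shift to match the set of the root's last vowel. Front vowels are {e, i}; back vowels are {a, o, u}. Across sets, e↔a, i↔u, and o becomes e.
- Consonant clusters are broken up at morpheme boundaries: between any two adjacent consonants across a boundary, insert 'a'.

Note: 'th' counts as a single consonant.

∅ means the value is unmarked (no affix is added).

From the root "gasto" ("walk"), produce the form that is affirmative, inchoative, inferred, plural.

bokakagasto

Attach polarity affirmative ke- → kegasto.
Attach number plural ok- → okkegasto.
Attach aspect inchoative b- → bokkegasto.
evidentiality = inferred: zero marking, form stays bokkegasto.
Apply vowel harmony: bokkegasto → bokkagasto.
Apply epenthesis: bokkagasto → bokakagasto.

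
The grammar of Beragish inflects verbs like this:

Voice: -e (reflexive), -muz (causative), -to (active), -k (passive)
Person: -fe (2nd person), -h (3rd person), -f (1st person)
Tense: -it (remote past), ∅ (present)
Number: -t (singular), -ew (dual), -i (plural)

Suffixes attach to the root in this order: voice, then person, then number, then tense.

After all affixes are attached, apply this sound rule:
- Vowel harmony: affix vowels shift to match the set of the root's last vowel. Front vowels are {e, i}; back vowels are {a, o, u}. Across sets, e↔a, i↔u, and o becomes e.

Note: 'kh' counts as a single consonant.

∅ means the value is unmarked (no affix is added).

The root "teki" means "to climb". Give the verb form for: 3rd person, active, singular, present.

tekiteht

Attach voice active -to → tekito.
Attach person 3rd person -h → tekitoh.
Attach number singular -t → tekitoht.
tense = present: zero marking, form stays tekitoht.
Apply vowel harmony: tekitoht → tekiteht.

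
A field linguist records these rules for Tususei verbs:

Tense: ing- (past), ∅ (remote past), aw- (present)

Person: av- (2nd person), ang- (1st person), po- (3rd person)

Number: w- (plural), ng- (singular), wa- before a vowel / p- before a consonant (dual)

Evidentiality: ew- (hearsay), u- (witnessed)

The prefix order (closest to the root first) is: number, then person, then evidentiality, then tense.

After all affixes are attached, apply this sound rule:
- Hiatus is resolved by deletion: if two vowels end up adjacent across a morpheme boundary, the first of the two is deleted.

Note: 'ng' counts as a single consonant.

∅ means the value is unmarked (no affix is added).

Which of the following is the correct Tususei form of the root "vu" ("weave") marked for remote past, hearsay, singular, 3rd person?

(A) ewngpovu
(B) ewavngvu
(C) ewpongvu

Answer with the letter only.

Attach number singular ng- → ngvu.
Attach person 3rd person po- → pongvu.
Attach evidentiality hearsay ew- → ewpongvu.
tense = remote past: zero marking, form stays ewpongvu.
Vowel deletion: no change.
So the correct form is ewpongvu, option (C).
(A) ewngpovu is wrong: it has the affixes in the wrong order.
(B) ewavngvu is wrong: it uses 2nd person instead of 3rd person for person.

C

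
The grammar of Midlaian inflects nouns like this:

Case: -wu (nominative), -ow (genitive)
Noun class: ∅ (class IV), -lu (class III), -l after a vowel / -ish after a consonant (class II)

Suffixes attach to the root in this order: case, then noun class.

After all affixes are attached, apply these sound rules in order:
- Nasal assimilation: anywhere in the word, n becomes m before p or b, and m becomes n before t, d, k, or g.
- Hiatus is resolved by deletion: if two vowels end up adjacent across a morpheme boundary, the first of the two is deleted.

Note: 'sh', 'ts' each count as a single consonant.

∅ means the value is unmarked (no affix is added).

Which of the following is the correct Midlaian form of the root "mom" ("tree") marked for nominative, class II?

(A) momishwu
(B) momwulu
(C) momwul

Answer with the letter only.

C

Attach case nominative -wu → momwu.
Attach noun class class II -l (after vowel 'u') → momwul.
Nasal assimilation: no change.
Vowel deletion: no change.
So the correct form is momwul, option (C).
(B) momwulu is wrong: it uses class III instead of class II for noun class.
(A) momishwu is wrong: it has the affixes in the wrong order.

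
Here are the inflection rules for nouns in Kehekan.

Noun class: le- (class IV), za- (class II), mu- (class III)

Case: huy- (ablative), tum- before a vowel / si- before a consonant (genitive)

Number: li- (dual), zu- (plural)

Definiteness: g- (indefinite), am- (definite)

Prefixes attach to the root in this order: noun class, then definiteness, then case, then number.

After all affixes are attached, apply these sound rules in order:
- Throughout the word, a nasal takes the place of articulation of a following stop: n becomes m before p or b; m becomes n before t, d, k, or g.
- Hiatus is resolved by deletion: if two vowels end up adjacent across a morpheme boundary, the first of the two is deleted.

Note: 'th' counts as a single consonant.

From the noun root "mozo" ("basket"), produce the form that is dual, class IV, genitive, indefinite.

lisiglemozo

Attach noun class class IV le- → lemozo.
Attach definiteness indefinite g- → glemozo.
Attach case genitive si- (before consonant 'g') → siglemozo.
Attach number dual li- → lisiglemozo.
Nasal assimilation: no change.
Vowel deletion: no change.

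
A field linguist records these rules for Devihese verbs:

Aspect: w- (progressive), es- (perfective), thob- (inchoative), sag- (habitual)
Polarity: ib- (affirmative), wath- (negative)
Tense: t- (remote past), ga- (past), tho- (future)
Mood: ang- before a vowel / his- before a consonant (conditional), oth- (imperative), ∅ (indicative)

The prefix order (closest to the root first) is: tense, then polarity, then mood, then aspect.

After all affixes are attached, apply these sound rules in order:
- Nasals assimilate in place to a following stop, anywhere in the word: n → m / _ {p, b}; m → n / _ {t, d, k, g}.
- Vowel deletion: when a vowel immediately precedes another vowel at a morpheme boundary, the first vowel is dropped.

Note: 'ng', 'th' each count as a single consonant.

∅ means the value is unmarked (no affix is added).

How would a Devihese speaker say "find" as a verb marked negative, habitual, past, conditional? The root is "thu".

saghiswathgathu

Attach tense past ga- → gathu.
Attach polarity negative wath- → wathgathu.
Attach mood conditional his- (before consonant 'w') → hiswathgathu.
Attach aspect habitual sag- → saghiswathgathu.
Nasal assimilation: no change.
Vowel deletion: no change.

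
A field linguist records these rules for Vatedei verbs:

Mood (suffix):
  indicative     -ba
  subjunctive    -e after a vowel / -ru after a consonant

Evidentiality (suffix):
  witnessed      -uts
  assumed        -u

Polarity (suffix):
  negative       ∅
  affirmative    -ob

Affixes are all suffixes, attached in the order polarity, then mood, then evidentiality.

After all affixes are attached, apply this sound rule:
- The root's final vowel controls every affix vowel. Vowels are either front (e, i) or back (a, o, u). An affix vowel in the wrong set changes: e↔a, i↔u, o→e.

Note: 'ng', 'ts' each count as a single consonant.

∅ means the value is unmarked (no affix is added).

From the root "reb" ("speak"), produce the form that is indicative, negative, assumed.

polarity = negative: zero marking, form stays reb.
Attach mood indicative -ba → rebba.
Attach evidentiality assumed -u → rebbau.
Apply vowel harmony: rebbau → rebbei.

rebbei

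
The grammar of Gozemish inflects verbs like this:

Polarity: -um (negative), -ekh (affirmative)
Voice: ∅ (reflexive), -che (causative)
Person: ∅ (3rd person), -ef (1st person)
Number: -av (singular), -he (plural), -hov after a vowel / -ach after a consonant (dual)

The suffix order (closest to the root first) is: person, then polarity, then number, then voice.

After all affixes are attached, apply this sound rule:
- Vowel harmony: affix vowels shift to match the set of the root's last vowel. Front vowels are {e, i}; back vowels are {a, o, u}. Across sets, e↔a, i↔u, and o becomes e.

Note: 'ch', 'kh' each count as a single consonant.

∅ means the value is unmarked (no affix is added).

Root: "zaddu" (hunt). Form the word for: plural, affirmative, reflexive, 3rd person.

zadduakhha

person = 3rd person: zero marking, form stays zaddu.
Attach polarity affirmative -ekh → zadduekh.
Attach number plural -he → zadduekhhe.
voice = reflexive: zero marking, form stays zadduekhhe.
Apply vowel harmony: zadduekhhe → zadduakhha.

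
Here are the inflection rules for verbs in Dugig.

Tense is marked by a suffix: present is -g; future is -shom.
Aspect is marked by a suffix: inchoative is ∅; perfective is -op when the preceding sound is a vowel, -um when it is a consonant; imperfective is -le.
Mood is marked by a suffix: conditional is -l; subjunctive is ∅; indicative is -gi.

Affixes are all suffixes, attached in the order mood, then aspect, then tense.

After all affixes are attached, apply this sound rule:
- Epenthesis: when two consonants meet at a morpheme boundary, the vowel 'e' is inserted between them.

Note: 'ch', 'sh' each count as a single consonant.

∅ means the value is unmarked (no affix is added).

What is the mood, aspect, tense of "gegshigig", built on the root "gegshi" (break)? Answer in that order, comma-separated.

Segment: gegshi-gi-g.
mood: -gi → indicative.
aspect: ∅ → inchoative.
tense: -g → present.

indicative, inchoative, present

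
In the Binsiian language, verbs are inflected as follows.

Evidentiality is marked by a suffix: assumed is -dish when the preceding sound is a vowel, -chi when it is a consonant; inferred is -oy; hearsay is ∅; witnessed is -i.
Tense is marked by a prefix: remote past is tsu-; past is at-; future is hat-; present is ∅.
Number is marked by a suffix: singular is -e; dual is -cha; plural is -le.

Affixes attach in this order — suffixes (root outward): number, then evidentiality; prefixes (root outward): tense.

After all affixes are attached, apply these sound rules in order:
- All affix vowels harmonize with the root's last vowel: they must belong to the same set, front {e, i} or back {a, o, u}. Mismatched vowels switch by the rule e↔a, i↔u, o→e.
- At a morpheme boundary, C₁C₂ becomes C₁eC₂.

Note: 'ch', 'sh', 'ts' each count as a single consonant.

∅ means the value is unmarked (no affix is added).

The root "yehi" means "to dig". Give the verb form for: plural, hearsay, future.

heteyehile

Attach tense future hat- → hatyehi.
Attach number plural -le → hatyehile.
evidentiality = hearsay: zero marking, form stays hatyehile.
Apply vowel harmony: hatyehile → hetyehile.
Apply epenthesis: hetyehile → heteyehile.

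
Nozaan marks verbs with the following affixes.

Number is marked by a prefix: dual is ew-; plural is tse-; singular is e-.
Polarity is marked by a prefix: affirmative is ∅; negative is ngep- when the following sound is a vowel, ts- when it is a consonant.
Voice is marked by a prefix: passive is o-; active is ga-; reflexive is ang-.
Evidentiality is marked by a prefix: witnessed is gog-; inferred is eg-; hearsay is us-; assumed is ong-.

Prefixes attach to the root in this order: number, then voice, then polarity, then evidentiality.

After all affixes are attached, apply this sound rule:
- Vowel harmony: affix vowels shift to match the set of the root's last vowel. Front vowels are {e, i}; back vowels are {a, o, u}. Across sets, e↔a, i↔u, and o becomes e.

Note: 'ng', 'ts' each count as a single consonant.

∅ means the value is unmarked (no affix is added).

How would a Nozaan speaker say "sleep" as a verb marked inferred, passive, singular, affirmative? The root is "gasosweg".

Attach number singular e- → egasosweg.
Attach voice passive o- → oegasosweg.
polarity = affirmative: zero marking, form stays oegasosweg.
Attach evidentiality inferred eg- → egoegasosweg.
Apply vowel harmony: egoegasosweg → egeegasosweg.

egeegasosweg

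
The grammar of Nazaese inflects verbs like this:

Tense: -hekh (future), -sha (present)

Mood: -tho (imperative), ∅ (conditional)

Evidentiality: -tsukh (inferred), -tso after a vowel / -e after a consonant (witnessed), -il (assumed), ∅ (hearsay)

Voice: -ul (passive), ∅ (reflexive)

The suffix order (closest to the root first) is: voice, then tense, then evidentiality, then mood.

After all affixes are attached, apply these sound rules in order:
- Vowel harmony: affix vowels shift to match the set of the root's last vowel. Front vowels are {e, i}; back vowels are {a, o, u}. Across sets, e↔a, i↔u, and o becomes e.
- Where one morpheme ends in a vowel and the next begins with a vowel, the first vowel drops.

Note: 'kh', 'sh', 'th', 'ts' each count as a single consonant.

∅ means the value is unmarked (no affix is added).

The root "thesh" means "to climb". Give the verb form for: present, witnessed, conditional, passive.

Attach voice passive -ul → theshul.
Attach tense present -sha → theshulsha.
Attach evidentiality witnessed -tso (after vowel 'a') → theshulshatso.
mood = conditional: zero marking, form stays theshulshatso.
Apply vowel harmony: theshulshatso → theshilshetse.
Vowel deletion: no change.

theshilshetse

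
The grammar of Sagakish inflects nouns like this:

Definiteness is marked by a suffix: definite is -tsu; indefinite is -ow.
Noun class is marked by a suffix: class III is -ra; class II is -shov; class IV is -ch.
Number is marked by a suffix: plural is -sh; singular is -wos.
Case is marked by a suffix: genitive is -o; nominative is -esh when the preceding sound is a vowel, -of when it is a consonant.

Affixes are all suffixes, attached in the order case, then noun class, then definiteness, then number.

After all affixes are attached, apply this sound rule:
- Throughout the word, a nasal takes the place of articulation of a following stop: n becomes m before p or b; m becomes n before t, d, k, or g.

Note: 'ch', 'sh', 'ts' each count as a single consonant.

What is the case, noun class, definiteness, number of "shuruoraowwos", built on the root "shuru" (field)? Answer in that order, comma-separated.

genitive, class III, indefinite, singular

Segment: shuru-o-ra-ow-wos.
case: -o → genitive.
noun class: -ra → class III.
definiteness: -ow → indefinite.
number: -wos → singular.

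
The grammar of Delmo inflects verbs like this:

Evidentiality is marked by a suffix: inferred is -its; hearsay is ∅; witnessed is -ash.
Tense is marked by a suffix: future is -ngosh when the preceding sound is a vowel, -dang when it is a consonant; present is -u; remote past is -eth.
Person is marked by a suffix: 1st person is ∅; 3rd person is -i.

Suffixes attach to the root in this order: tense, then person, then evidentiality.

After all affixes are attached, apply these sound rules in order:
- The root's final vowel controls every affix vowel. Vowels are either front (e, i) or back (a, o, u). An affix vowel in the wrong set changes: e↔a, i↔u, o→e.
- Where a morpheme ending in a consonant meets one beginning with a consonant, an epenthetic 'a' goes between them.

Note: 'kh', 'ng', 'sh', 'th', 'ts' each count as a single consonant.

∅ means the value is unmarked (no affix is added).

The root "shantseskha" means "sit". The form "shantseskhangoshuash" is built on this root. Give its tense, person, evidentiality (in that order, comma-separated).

future, 3rd person, witnessed

Segment: shantseskha-ngosh-i-ash.
tense: -ngosh/dang → future.
person: -i → 3rd person.
evidentiality: -ash → witnessed.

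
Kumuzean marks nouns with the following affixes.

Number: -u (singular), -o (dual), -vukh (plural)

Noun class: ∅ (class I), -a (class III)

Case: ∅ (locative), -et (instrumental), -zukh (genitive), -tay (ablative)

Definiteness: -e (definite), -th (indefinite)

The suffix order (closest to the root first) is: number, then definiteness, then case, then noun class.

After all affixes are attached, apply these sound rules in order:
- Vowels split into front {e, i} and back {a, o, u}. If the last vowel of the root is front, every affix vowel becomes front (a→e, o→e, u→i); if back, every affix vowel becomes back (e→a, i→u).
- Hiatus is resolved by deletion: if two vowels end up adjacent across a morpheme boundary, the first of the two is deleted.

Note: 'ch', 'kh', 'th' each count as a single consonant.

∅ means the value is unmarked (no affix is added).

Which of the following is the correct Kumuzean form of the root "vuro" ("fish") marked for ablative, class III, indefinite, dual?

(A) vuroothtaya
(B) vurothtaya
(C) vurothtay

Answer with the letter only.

Attach number dual -o → vuroo.
Attach definiteness indefinite -th → vurooth.
Attach case ablative -tay → vuroothtay.
Attach noun class class III -a → vuroothtaya.
Vowel harmony: no change.
Apply vowel deletion: vuroothtaya → vurothtaya.
So the correct form is vurothtaya, option (B).
(C) vurothtay is wrong: it uses class I instead of class III for noun class.
(A) vuroothtaya is wrong: it fails to apply the sound rule(s).

B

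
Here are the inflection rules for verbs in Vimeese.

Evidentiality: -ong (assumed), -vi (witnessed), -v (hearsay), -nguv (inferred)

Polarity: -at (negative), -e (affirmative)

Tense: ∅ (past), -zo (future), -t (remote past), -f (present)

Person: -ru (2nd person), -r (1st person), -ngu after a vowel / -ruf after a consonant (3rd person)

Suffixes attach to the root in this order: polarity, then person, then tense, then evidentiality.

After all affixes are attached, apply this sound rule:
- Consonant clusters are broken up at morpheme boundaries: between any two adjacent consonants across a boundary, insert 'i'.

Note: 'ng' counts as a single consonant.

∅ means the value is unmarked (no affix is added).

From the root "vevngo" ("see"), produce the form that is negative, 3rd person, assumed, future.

Attach polarity negative -at → vevngoat.
Attach person 3rd person -ruf (after consonant 't') → vevngoatruf.
Attach tense future -zo → vevngoatrufzo.
Attach evidentiality assumed -ong → vevngoatrufzoong.
Apply epenthesis: vevngoatrufzoong → vevngoatirufizoong.

vevngoatirufizoong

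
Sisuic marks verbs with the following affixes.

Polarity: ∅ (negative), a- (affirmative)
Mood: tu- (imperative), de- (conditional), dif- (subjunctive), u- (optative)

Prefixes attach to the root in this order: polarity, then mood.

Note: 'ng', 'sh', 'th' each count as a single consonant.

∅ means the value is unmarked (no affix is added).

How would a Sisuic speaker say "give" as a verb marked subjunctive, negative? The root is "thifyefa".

difthifyefa

polarity = negative: zero marking, form stays thifyefa.
Attach mood subjunctive dif- → difthifyefa.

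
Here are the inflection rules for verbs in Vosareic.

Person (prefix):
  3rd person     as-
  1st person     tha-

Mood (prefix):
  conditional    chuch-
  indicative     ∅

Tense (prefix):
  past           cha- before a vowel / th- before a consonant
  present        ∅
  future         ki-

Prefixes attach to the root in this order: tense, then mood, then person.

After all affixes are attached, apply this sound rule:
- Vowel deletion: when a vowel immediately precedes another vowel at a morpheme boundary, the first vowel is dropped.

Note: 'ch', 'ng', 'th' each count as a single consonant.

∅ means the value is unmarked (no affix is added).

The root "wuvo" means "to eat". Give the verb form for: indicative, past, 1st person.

Attach tense past th- (before consonant 'w') → thwuvo.
mood = indicative: zero marking, form stays thwuvo.
Attach person 1st person tha- → thathwuvo.
Vowel deletion: no change.

thathwuvo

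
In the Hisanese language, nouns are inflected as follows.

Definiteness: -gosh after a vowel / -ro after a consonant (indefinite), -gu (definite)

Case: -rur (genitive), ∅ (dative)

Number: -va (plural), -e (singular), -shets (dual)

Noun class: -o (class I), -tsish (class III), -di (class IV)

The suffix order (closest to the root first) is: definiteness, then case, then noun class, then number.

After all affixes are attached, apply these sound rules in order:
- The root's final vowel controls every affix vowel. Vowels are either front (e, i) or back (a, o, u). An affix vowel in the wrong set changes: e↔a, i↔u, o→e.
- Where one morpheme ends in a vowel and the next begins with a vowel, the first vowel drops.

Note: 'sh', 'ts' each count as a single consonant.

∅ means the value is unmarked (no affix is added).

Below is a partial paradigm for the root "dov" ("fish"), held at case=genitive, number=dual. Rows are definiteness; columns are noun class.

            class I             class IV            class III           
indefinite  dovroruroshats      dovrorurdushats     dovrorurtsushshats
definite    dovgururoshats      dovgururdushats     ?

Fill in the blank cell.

Attach definiteness definite -gu → dovgu.
Attach case genitive -rur → dovgurur.
Attach noun class class III -tsish → dovgururtsish.
Attach number dual -shets → dovgururtsishshets.
Apply vowel harmony: dovgururtsishshets → dovgururtsushshats.
Vowel deletion: no change.

dovgururtsushshats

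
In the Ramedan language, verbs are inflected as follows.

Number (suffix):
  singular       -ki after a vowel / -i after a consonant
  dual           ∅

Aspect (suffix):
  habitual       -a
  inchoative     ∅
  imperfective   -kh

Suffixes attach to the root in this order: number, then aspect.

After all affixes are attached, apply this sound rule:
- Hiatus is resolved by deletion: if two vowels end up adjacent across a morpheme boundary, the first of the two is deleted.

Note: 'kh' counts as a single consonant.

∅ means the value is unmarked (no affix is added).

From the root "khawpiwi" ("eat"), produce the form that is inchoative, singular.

Attach number singular -ki (after vowel 'i') → khawpiwiki.
aspect = inchoative: zero marking, form stays khawpiwiki.
Vowel deletion: no change.

khawpiwiki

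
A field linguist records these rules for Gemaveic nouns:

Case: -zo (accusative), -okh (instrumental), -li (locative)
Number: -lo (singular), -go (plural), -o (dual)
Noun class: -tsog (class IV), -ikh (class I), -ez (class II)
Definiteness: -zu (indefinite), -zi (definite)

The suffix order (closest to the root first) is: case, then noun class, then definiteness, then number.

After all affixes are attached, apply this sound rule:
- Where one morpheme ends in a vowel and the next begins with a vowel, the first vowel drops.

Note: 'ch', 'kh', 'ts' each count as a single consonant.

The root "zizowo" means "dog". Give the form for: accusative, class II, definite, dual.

Attach case accusative -zo → zizowozo.
Attach noun class class II -ez → zizowozoez.
Attach definiteness definite -zi → zizowozoezzi.
Attach number dual -o → zizowozoezzio.
Apply vowel deletion: zizowozoezzio → zizowozezzo.

zizowozezzo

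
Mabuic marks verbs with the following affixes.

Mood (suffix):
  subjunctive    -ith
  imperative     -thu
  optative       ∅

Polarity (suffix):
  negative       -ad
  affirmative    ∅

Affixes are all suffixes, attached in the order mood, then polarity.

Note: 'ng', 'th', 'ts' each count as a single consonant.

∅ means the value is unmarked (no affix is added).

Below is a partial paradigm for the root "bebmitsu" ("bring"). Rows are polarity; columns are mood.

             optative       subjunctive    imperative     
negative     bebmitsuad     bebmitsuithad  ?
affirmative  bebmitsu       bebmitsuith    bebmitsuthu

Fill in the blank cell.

bebmitsuthuad

Attach mood imperative -thu → bebmitsuthu.
Attach polarity negative -ad → bebmitsuthuad.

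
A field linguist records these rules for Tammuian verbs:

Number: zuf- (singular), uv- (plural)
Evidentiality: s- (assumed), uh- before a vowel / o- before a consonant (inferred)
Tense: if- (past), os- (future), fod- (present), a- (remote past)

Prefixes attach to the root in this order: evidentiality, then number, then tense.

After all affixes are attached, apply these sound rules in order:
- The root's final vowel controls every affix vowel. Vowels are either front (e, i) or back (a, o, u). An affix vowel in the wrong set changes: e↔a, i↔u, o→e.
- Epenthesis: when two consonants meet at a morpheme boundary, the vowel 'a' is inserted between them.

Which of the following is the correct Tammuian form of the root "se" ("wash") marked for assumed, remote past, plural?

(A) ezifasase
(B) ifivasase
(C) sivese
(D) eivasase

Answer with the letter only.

D

Attach evidentiality assumed s- → sse.
Attach number plural uv- → uvsse.
Attach tense remote past a- → auvsse.
Apply vowel harmony: auvsse → eivsse.
Apply epenthesis: eivsse → eivasase.
So the correct form is eivasase, option (D).
(B) ifivasase is wrong: it uses past instead of remote past for tense.
(C) sivese is wrong: it has the affixes in the wrong order.
(A) ezifasase is wrong: it uses singular instead of plural for number.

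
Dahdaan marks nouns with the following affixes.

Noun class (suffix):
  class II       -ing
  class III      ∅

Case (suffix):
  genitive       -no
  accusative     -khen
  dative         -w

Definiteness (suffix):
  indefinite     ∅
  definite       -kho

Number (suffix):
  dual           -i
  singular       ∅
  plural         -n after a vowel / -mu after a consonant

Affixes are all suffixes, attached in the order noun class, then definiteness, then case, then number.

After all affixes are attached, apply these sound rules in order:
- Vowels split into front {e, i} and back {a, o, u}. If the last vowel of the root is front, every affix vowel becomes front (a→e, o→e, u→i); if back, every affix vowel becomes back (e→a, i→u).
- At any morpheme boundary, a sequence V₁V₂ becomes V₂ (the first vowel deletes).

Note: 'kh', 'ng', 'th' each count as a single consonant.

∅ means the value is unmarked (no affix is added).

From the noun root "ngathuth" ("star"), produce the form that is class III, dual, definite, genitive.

ngathuthkhonu

noun class = class III: zero marking, form stays ngathuth.
Attach definiteness definite -kho → ngathuthkho.
Attach case genitive -no → ngathuthkhono.
Attach number dual -i → ngathuthkhonoi.
Apply vowel harmony: ngathuthkhonoi → ngathuthkhonou.
Apply vowel deletion: ngathuthkhonou → ngathuthkhonu.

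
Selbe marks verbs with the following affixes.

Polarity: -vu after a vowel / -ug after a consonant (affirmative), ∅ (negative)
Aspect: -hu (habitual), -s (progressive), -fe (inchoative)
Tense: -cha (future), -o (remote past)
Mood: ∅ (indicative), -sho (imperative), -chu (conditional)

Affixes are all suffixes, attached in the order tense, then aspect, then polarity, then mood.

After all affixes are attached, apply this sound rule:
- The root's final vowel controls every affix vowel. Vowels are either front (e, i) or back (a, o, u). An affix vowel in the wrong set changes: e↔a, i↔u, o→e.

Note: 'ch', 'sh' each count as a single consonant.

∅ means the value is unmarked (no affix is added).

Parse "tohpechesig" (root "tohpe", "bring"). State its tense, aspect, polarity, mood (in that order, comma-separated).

Segment: tohpe-cha-s-ug.
tense: -cha → future.
aspect: -s → progressive.
polarity: -vu/ug → affirmative.
mood: ∅ → indicative.

future, progressive, affirmative, indicative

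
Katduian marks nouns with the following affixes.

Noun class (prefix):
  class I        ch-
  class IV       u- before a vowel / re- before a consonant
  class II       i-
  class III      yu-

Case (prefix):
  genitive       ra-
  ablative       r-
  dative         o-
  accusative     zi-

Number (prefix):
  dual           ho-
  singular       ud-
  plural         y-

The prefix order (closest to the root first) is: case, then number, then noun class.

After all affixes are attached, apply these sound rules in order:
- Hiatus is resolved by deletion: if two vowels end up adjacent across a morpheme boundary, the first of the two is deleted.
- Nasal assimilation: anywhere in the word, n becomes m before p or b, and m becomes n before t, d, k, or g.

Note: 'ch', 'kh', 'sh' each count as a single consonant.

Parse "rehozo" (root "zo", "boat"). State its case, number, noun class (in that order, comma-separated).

dative, dual, class IV

Segment: re-ho-o-zo.
case: o- → dative.
number: ho- → dual.
noun class: u/re- → class IV.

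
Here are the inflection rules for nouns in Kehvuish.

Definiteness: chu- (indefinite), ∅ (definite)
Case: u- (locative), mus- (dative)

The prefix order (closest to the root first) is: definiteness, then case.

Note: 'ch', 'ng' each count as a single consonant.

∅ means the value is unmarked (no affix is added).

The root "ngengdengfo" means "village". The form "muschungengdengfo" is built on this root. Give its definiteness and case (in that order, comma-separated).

indefinite, dative

Segment: mus-chu-ngengdengfo.
definiteness: chu- → indefinite.
case: mus- → dative.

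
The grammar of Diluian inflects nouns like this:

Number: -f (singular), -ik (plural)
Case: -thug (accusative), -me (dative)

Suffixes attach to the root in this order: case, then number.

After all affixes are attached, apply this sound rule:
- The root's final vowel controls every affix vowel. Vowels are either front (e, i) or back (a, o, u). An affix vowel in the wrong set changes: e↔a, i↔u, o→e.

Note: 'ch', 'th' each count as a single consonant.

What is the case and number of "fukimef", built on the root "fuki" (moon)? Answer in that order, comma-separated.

dative, singular

Segment: fuki-me-f.
case: -me → dative.
number: -f → singular.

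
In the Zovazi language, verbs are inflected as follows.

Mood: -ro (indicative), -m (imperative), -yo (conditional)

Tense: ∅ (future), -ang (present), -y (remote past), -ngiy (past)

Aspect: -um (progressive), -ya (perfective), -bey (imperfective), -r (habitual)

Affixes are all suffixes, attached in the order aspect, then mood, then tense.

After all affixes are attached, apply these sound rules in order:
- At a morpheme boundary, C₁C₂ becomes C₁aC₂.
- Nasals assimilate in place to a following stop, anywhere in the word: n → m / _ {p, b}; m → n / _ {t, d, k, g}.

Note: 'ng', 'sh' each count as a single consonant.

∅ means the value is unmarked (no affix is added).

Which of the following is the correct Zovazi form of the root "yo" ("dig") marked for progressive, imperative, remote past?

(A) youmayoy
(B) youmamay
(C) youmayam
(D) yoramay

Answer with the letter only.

B

Attach aspect progressive -um → youm.
Attach mood imperative -m → youmm.
Attach tense remote past -y → yoummy.
Apply epenthesis: yoummy → youmamay.
Nasal assimilation: no change.
So the correct form is youmamay, option (B).
(A) youmayoy is wrong: it uses conditional instead of imperative for mood.
(C) youmayam is wrong: it has the affixes in the wrong order.
(D) yoramay is wrong: it uses habitual instead of progressive for aspect.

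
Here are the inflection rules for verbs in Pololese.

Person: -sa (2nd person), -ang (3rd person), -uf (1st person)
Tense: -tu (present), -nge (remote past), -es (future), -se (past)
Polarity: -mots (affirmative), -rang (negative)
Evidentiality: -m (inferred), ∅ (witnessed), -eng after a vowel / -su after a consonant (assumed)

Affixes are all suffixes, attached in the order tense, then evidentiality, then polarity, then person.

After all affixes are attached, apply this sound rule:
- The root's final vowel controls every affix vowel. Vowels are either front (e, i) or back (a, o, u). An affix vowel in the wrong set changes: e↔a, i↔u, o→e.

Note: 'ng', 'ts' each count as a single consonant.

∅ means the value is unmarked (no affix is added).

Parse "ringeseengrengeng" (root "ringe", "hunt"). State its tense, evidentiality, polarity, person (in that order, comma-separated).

past, assumed, negative, 3rd person

Segment: ringe-se-eng-rang-ang.
tense: -se → past.
evidentiality: -eng/su → assumed.
polarity: -rang → negative.
person: -ang → 3rd person.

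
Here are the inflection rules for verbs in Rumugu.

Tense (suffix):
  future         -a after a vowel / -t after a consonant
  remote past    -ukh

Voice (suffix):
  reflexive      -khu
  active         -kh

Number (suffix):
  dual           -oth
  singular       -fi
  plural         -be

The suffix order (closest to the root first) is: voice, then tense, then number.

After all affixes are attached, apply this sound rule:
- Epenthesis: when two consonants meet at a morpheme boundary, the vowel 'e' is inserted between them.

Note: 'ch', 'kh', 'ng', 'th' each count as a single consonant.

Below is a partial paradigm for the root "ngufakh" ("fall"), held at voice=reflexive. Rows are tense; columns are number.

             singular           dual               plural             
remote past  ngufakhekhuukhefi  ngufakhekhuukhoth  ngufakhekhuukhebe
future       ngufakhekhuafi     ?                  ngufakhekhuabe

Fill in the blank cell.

Attach voice reflexive -khu → ngufakhkhu.
Attach tense future -a (after vowel 'u') → ngufakhkhua.
Attach number dual -oth → ngufakhkhuaoth.
Apply epenthesis: ngufakhkhuaoth → ngufakhekhuaoth.

ngufakhekhuaoth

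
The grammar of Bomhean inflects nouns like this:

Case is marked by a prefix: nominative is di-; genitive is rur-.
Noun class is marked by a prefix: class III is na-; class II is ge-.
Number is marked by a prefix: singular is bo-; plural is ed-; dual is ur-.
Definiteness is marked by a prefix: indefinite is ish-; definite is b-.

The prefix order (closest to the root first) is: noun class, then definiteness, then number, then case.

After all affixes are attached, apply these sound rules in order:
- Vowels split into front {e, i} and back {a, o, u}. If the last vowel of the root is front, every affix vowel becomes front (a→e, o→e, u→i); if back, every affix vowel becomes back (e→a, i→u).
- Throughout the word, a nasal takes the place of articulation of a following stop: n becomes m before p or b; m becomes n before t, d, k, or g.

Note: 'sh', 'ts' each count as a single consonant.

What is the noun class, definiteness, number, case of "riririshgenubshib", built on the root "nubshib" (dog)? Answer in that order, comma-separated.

class II, indefinite, dual, genitive

Segment: rur-ur-ish-ge-nubshib.
noun class: ge- → class II.
definiteness: ish- → indefinite.
number: ur- → dual.
case: rur- → genitive.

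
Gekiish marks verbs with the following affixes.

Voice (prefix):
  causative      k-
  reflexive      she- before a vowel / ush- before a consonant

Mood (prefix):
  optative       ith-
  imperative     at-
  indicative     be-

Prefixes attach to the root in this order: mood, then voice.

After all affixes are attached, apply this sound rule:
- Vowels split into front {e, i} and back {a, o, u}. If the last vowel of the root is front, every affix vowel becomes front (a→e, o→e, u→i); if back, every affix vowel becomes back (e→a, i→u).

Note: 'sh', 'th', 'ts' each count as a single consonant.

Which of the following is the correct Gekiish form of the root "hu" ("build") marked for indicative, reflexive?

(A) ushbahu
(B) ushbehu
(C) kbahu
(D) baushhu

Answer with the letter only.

Attach mood indicative be- → behu.
Attach voice reflexive ush- (before consonant 'b') → ushbehu.
Apply vowel harmony: ushbehu → ushbahu.
So the correct form is ushbahu, option (A).
(C) kbahu is wrong: it uses causative instead of reflexive for voice.
(B) ushbehu is wrong: it fails to apply the sound rule(s).
(D) baushhu is wrong: it has the affixes in the wrong order.

A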